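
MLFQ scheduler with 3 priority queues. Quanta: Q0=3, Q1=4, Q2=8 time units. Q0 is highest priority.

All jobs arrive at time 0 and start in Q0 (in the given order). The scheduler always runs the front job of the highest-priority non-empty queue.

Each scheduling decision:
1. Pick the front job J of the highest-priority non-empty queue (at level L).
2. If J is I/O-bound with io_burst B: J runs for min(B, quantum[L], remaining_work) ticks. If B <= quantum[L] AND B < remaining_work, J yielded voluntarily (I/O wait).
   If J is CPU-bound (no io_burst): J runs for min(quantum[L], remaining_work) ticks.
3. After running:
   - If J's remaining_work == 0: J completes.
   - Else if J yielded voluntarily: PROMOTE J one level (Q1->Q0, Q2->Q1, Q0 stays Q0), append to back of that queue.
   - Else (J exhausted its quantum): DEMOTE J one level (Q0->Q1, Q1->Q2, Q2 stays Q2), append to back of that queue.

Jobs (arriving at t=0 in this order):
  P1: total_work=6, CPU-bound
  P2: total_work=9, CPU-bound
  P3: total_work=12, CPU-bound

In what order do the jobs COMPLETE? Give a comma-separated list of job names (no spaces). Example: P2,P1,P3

Answer: P1,P2,P3

Derivation:
t=0-3: P1@Q0 runs 3, rem=3, quantum used, demote→Q1. Q0=[P2,P3] Q1=[P1] Q2=[]
t=3-6: P2@Q0 runs 3, rem=6, quantum used, demote→Q1. Q0=[P3] Q1=[P1,P2] Q2=[]
t=6-9: P3@Q0 runs 3, rem=9, quantum used, demote→Q1. Q0=[] Q1=[P1,P2,P3] Q2=[]
t=9-12: P1@Q1 runs 3, rem=0, completes. Q0=[] Q1=[P2,P3] Q2=[]
t=12-16: P2@Q1 runs 4, rem=2, quantum used, demote→Q2. Q0=[] Q1=[P3] Q2=[P2]
t=16-20: P3@Q1 runs 4, rem=5, quantum used, demote→Q2. Q0=[] Q1=[] Q2=[P2,P3]
t=20-22: P2@Q2 runs 2, rem=0, completes. Q0=[] Q1=[] Q2=[P3]
t=22-27: P3@Q2 runs 5, rem=0, completes. Q0=[] Q1=[] Q2=[]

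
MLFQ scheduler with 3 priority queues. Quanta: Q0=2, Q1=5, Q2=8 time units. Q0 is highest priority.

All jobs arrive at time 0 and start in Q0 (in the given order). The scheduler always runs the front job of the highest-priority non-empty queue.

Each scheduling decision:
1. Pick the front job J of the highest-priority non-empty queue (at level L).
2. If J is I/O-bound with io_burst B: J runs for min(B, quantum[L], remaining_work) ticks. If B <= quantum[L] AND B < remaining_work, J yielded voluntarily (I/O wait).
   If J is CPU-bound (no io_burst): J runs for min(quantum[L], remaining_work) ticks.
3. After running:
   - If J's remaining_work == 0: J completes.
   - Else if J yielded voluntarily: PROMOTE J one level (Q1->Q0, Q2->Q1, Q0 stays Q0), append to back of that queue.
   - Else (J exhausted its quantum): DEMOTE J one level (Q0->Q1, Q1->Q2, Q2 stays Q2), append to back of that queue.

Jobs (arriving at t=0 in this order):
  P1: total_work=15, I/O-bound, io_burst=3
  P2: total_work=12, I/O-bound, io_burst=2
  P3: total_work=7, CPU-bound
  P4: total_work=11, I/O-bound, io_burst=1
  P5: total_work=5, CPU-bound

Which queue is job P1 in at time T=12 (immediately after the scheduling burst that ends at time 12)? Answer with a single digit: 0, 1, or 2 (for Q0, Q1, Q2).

Answer: 1

Derivation:
t=0-2: P1@Q0 runs 2, rem=13, quantum used, demote→Q1. Q0=[P2,P3,P4,P5] Q1=[P1] Q2=[]
t=2-4: P2@Q0 runs 2, rem=10, I/O yield, promote→Q0. Q0=[P3,P4,P5,P2] Q1=[P1] Q2=[]
t=4-6: P3@Q0 runs 2, rem=5, quantum used, demote→Q1. Q0=[P4,P5,P2] Q1=[P1,P3] Q2=[]
t=6-7: P4@Q0 runs 1, rem=10, I/O yield, promote→Q0. Q0=[P5,P2,P4] Q1=[P1,P3] Q2=[]
t=7-9: P5@Q0 runs 2, rem=3, quantum used, demote→Q1. Q0=[P2,P4] Q1=[P1,P3,P5] Q2=[]
t=9-11: P2@Q0 runs 2, rem=8, I/O yield, promote→Q0. Q0=[P4,P2] Q1=[P1,P3,P5] Q2=[]
t=11-12: P4@Q0 runs 1, rem=9, I/O yield, promote→Q0. Q0=[P2,P4] Q1=[P1,P3,P5] Q2=[]
t=12-14: P2@Q0 runs 2, rem=6, I/O yield, promote→Q0. Q0=[P4,P2] Q1=[P1,P3,P5] Q2=[]
t=14-15: P4@Q0 runs 1, rem=8, I/O yield, promote→Q0. Q0=[P2,P4] Q1=[P1,P3,P5] Q2=[]
t=15-17: P2@Q0 runs 2, rem=4, I/O yield, promote→Q0. Q0=[P4,P2] Q1=[P1,P3,P5] Q2=[]
t=17-18: P4@Q0 runs 1, rem=7, I/O yield, promote→Q0. Q0=[P2,P4] Q1=[P1,P3,P5] Q2=[]
t=18-20: P2@Q0 runs 2, rem=2, I/O yield, promote→Q0. Q0=[P4,P2] Q1=[P1,P3,P5] Q2=[]
t=20-21: P4@Q0 runs 1, rem=6, I/O yield, promote→Q0. Q0=[P2,P4] Q1=[P1,P3,P5] Q2=[]
t=21-23: P2@Q0 runs 2, rem=0, completes. Q0=[P4] Q1=[P1,P3,P5] Q2=[]
t=23-24: P4@Q0 runs 1, rem=5, I/O yield, promote→Q0. Q0=[P4] Q1=[P1,P3,P5] Q2=[]
t=24-25: P4@Q0 runs 1, rem=4, I/O yield, promote→Q0. Q0=[P4] Q1=[P1,P3,P5] Q2=[]
t=25-26: P4@Q0 runs 1, rem=3, I/O yield, promote→Q0. Q0=[P4] Q1=[P1,P3,P5] Q2=[]
t=26-27: P4@Q0 runs 1, rem=2, I/O yield, promote→Q0. Q0=[P4] Q1=[P1,P3,P5] Q2=[]
t=27-28: P4@Q0 runs 1, rem=1, I/O yield, promote→Q0. Q0=[P4] Q1=[P1,P3,P5] Q2=[]
t=28-29: P4@Q0 runs 1, rem=0, completes. Q0=[] Q1=[P1,P3,P5] Q2=[]
t=29-32: P1@Q1 runs 3, rem=10, I/O yield, promote→Q0. Q0=[P1] Q1=[P3,P5] Q2=[]
t=32-34: P1@Q0 runs 2, rem=8, quantum used, demote→Q1. Q0=[] Q1=[P3,P5,P1] Q2=[]
t=34-39: P3@Q1 runs 5, rem=0, completes. Q0=[] Q1=[P5,P1] Q2=[]
t=39-42: P5@Q1 runs 3, rem=0, completes. Q0=[] Q1=[P1] Q2=[]
t=42-45: P1@Q1 runs 3, rem=5, I/O yield, promote→Q0. Q0=[P1] Q1=[] Q2=[]
t=45-47: P1@Q0 runs 2, rem=3, quantum used, demote→Q1. Q0=[] Q1=[P1] Q2=[]
t=47-50: P1@Q1 runs 3, rem=0, completes. Q0=[] Q1=[] Q2=[]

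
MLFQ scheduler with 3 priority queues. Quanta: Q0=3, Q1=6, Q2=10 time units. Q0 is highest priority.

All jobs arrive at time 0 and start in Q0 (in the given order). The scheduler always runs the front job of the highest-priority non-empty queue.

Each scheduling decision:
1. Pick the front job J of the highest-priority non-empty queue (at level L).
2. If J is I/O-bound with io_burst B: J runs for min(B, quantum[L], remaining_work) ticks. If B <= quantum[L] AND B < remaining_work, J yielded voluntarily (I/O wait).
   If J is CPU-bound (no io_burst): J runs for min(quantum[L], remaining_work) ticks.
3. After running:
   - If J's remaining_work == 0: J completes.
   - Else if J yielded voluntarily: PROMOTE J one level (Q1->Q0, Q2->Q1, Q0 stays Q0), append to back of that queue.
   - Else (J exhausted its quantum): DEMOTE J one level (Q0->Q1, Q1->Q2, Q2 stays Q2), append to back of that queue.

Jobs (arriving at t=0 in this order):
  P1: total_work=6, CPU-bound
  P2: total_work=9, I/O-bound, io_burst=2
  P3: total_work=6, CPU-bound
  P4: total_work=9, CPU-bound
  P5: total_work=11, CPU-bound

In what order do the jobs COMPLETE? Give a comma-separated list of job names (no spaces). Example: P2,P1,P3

Answer: P2,P1,P3,P4,P5

Derivation:
t=0-3: P1@Q0 runs 3, rem=3, quantum used, demote→Q1. Q0=[P2,P3,P4,P5] Q1=[P1] Q2=[]
t=3-5: P2@Q0 runs 2, rem=7, I/O yield, promote→Q0. Q0=[P3,P4,P5,P2] Q1=[P1] Q2=[]
t=5-8: P3@Q0 runs 3, rem=3, quantum used, demote→Q1. Q0=[P4,P5,P2] Q1=[P1,P3] Q2=[]
t=8-11: P4@Q0 runs 3, rem=6, quantum used, demote→Q1. Q0=[P5,P2] Q1=[P1,P3,P4] Q2=[]
t=11-14: P5@Q0 runs 3, rem=8, quantum used, demote→Q1. Q0=[P2] Q1=[P1,P3,P4,P5] Q2=[]
t=14-16: P2@Q0 runs 2, rem=5, I/O yield, promote→Q0. Q0=[P2] Q1=[P1,P3,P4,P5] Q2=[]
t=16-18: P2@Q0 runs 2, rem=3, I/O yield, promote→Q0. Q0=[P2] Q1=[P1,P3,P4,P5] Q2=[]
t=18-20: P2@Q0 runs 2, rem=1, I/O yield, promote→Q0. Q0=[P2] Q1=[P1,P3,P4,P5] Q2=[]
t=20-21: P2@Q0 runs 1, rem=0, completes. Q0=[] Q1=[P1,P3,P4,P5] Q2=[]
t=21-24: P1@Q1 runs 3, rem=0, completes. Q0=[] Q1=[P3,P4,P5] Q2=[]
t=24-27: P3@Q1 runs 3, rem=0, completes. Q0=[] Q1=[P4,P5] Q2=[]
t=27-33: P4@Q1 runs 6, rem=0, completes. Q0=[] Q1=[P5] Q2=[]
t=33-39: P5@Q1 runs 6, rem=2, quantum used, demote→Q2. Q0=[] Q1=[] Q2=[P5]
t=39-41: P5@Q2 runs 2, rem=0, completes. Q0=[] Q1=[] Q2=[]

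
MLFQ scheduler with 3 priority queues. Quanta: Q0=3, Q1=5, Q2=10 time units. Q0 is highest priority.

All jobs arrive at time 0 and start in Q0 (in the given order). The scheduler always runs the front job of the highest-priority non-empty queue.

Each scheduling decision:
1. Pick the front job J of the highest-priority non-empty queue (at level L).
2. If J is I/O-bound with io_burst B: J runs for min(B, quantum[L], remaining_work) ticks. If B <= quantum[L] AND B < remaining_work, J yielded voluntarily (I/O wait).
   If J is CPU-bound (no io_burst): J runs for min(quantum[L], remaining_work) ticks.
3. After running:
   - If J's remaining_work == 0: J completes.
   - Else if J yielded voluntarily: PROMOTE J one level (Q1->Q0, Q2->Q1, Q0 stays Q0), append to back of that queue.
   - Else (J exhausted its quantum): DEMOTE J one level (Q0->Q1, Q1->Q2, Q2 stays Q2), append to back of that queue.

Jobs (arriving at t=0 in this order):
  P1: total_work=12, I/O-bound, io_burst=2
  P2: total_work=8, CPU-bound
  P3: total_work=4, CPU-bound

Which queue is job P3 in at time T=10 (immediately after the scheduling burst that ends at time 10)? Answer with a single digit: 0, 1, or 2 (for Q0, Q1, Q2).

Answer: 1

Derivation:
t=0-2: P1@Q0 runs 2, rem=10, I/O yield, promote→Q0. Q0=[P2,P3,P1] Q1=[] Q2=[]
t=2-5: P2@Q0 runs 3, rem=5, quantum used, demote→Q1. Q0=[P3,P1] Q1=[P2] Q2=[]
t=5-8: P3@Q0 runs 3, rem=1, quantum used, demote→Q1. Q0=[P1] Q1=[P2,P3] Q2=[]
t=8-10: P1@Q0 runs 2, rem=8, I/O yield, promote→Q0. Q0=[P1] Q1=[P2,P3] Q2=[]
t=10-12: P1@Q0 runs 2, rem=6, I/O yield, promote→Q0. Q0=[P1] Q1=[P2,P3] Q2=[]
t=12-14: P1@Q0 runs 2, rem=4, I/O yield, promote→Q0. Q0=[P1] Q1=[P2,P3] Q2=[]
t=14-16: P1@Q0 runs 2, rem=2, I/O yield, promote→Q0. Q0=[P1] Q1=[P2,P3] Q2=[]
t=16-18: P1@Q0 runs 2, rem=0, completes. Q0=[] Q1=[P2,P3] Q2=[]
t=18-23: P2@Q1 runs 5, rem=0, completes. Q0=[] Q1=[P3] Q2=[]
t=23-24: P3@Q1 runs 1, rem=0, completes. Q0=[] Q1=[] Q2=[]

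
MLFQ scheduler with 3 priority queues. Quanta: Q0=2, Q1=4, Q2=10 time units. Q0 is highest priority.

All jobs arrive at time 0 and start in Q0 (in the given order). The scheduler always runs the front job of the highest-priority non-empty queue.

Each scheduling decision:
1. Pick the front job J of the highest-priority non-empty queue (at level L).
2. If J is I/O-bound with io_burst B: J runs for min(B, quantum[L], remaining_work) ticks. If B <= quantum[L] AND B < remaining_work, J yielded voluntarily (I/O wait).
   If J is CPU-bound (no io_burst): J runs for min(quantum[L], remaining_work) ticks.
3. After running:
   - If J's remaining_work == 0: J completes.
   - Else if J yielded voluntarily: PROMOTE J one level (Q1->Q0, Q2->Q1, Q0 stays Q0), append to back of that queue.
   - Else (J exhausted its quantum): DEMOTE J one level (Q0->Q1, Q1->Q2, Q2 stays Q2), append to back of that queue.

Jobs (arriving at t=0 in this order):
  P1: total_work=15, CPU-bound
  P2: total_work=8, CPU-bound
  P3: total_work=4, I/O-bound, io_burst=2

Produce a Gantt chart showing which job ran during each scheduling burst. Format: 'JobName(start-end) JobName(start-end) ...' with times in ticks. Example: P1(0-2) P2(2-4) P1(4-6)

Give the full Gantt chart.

Answer: P1(0-2) P2(2-4) P3(4-6) P3(6-8) P1(8-12) P2(12-16) P1(16-25) P2(25-27)

Derivation:
t=0-2: P1@Q0 runs 2, rem=13, quantum used, demote→Q1. Q0=[P2,P3] Q1=[P1] Q2=[]
t=2-4: P2@Q0 runs 2, rem=6, quantum used, demote→Q1. Q0=[P3] Q1=[P1,P2] Q2=[]
t=4-6: P3@Q0 runs 2, rem=2, I/O yield, promote→Q0. Q0=[P3] Q1=[P1,P2] Q2=[]
t=6-8: P3@Q0 runs 2, rem=0, completes. Q0=[] Q1=[P1,P2] Q2=[]
t=8-12: P1@Q1 runs 4, rem=9, quantum used, demote→Q2. Q0=[] Q1=[P2] Q2=[P1]
t=12-16: P2@Q1 runs 4, rem=2, quantum used, demote→Q2. Q0=[] Q1=[] Q2=[P1,P2]
t=16-25: P1@Q2 runs 9, rem=0, completes. Q0=[] Q1=[] Q2=[P2]
t=25-27: P2@Q2 runs 2, rem=0, completes. Q0=[] Q1=[] Q2=[]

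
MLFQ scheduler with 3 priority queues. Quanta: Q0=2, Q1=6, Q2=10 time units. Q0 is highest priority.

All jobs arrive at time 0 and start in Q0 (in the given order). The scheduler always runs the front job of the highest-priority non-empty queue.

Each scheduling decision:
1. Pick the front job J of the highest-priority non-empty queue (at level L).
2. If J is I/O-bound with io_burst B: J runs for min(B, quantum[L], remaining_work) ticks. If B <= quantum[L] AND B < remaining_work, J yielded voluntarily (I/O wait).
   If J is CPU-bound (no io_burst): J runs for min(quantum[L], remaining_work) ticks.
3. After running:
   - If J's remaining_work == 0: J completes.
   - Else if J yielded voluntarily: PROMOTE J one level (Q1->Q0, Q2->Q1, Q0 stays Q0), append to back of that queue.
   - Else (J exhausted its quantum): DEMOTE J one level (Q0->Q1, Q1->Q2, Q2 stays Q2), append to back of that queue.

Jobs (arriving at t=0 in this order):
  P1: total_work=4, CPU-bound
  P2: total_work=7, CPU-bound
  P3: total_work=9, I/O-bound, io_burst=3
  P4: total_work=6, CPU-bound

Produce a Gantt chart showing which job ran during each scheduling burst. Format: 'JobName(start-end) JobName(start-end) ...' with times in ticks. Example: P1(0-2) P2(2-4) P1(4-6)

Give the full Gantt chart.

t=0-2: P1@Q0 runs 2, rem=2, quantum used, demote→Q1. Q0=[P2,P3,P4] Q1=[P1] Q2=[]
t=2-4: P2@Q0 runs 2, rem=5, quantum used, demote→Q1. Q0=[P3,P4] Q1=[P1,P2] Q2=[]
t=4-6: P3@Q0 runs 2, rem=7, quantum used, demote→Q1. Q0=[P4] Q1=[P1,P2,P3] Q2=[]
t=6-8: P4@Q0 runs 2, rem=4, quantum used, demote→Q1. Q0=[] Q1=[P1,P2,P3,P4] Q2=[]
t=8-10: P1@Q1 runs 2, rem=0, completes. Q0=[] Q1=[P2,P3,P4] Q2=[]
t=10-15: P2@Q1 runs 5, rem=0, completes. Q0=[] Q1=[P3,P4] Q2=[]
t=15-18: P3@Q1 runs 3, rem=4, I/O yield, promote→Q0. Q0=[P3] Q1=[P4] Q2=[]
t=18-20: P3@Q0 runs 2, rem=2, quantum used, demote→Q1. Q0=[] Q1=[P4,P3] Q2=[]
t=20-24: P4@Q1 runs 4, rem=0, completes. Q0=[] Q1=[P3] Q2=[]
t=24-26: P3@Q1 runs 2, rem=0, completes. Q0=[] Q1=[] Q2=[]

Answer: P1(0-2) P2(2-4) P3(4-6) P4(6-8) P1(8-10) P2(10-15) P3(15-18) P3(18-20) P4(20-24) P3(24-26)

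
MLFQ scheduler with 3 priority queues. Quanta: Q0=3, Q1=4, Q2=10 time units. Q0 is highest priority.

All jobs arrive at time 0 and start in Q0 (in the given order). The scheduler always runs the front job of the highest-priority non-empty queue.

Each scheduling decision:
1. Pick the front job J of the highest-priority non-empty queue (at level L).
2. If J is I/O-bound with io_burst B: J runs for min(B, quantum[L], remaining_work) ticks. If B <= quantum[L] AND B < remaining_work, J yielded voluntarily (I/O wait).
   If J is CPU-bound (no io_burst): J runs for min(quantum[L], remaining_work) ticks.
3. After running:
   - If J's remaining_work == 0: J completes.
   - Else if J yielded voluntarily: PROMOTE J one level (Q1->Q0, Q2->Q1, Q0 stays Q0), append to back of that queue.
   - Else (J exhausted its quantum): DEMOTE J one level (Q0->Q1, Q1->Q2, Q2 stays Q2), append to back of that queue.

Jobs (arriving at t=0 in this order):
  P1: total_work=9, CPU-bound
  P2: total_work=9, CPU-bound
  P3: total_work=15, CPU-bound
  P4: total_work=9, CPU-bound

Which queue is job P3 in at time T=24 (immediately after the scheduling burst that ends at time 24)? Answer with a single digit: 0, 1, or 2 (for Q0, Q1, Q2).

t=0-3: P1@Q0 runs 3, rem=6, quantum used, demote→Q1. Q0=[P2,P3,P4] Q1=[P1] Q2=[]
t=3-6: P2@Q0 runs 3, rem=6, quantum used, demote→Q1. Q0=[P3,P4] Q1=[P1,P2] Q2=[]
t=6-9: P3@Q0 runs 3, rem=12, quantum used, demote→Q1. Q0=[P4] Q1=[P1,P2,P3] Q2=[]
t=9-12: P4@Q0 runs 3, rem=6, quantum used, demote→Q1. Q0=[] Q1=[P1,P2,P3,P4] Q2=[]
t=12-16: P1@Q1 runs 4, rem=2, quantum used, demote→Q2. Q0=[] Q1=[P2,P3,P4] Q2=[P1]
t=16-20: P2@Q1 runs 4, rem=2, quantum used, demote→Q2. Q0=[] Q1=[P3,P4] Q2=[P1,P2]
t=20-24: P3@Q1 runs 4, rem=8, quantum used, demote→Q2. Q0=[] Q1=[P4] Q2=[P1,P2,P3]
t=24-28: P4@Q1 runs 4, rem=2, quantum used, demote→Q2. Q0=[] Q1=[] Q2=[P1,P2,P3,P4]
t=28-30: P1@Q2 runs 2, rem=0, completes. Q0=[] Q1=[] Q2=[P2,P3,P4]
t=30-32: P2@Q2 runs 2, rem=0, completes. Q0=[] Q1=[] Q2=[P3,P4]
t=32-40: P3@Q2 runs 8, rem=0, completes. Q0=[] Q1=[] Q2=[P4]
t=40-42: P4@Q2 runs 2, rem=0, completes. Q0=[] Q1=[] Q2=[]

Answer: 2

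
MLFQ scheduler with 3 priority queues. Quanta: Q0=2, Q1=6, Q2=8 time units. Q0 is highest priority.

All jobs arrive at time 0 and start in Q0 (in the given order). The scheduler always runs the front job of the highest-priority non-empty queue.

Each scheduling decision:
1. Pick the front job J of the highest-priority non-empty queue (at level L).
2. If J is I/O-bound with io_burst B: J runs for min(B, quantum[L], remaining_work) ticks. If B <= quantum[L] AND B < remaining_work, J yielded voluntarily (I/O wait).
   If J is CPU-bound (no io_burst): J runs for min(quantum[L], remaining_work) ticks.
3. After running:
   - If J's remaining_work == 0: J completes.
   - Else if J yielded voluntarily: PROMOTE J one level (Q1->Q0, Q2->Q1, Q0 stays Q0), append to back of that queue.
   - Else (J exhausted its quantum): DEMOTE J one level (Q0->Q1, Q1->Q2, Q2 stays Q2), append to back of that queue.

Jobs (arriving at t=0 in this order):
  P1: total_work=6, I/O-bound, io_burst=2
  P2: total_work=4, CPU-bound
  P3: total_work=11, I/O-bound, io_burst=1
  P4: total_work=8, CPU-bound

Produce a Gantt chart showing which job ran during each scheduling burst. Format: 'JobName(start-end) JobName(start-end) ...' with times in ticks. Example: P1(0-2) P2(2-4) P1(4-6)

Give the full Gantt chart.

Answer: P1(0-2) P2(2-4) P3(4-5) P4(5-7) P1(7-9) P3(9-10) P1(10-12) P3(12-13) P3(13-14) P3(14-15) P3(15-16) P3(16-17) P3(17-18) P3(18-19) P3(19-20) P3(20-21) P2(21-23) P4(23-29)

Derivation:
t=0-2: P1@Q0 runs 2, rem=4, I/O yield, promote→Q0. Q0=[P2,P3,P4,P1] Q1=[] Q2=[]
t=2-4: P2@Q0 runs 2, rem=2, quantum used, demote→Q1. Q0=[P3,P4,P1] Q1=[P2] Q2=[]
t=4-5: P3@Q0 runs 1, rem=10, I/O yield, promote→Q0. Q0=[P4,P1,P3] Q1=[P2] Q2=[]
t=5-7: P4@Q0 runs 2, rem=6, quantum used, demote→Q1. Q0=[P1,P3] Q1=[P2,P4] Q2=[]
t=7-9: P1@Q0 runs 2, rem=2, I/O yield, promote→Q0. Q0=[P3,P1] Q1=[P2,P4] Q2=[]
t=9-10: P3@Q0 runs 1, rem=9, I/O yield, promote→Q0. Q0=[P1,P3] Q1=[P2,P4] Q2=[]
t=10-12: P1@Q0 runs 2, rem=0, completes. Q0=[P3] Q1=[P2,P4] Q2=[]
t=12-13: P3@Q0 runs 1, rem=8, I/O yield, promote→Q0. Q0=[P3] Q1=[P2,P4] Q2=[]
t=13-14: P3@Q0 runs 1, rem=7, I/O yield, promote→Q0. Q0=[P3] Q1=[P2,P4] Q2=[]
t=14-15: P3@Q0 runs 1, rem=6, I/O yield, promote→Q0. Q0=[P3] Q1=[P2,P4] Q2=[]
t=15-16: P3@Q0 runs 1, rem=5, I/O yield, promote→Q0. Q0=[P3] Q1=[P2,P4] Q2=[]
t=16-17: P3@Q0 runs 1, rem=4, I/O yield, promote→Q0. Q0=[P3] Q1=[P2,P4] Q2=[]
t=17-18: P3@Q0 runs 1, rem=3, I/O yield, promote→Q0. Q0=[P3] Q1=[P2,P4] Q2=[]
t=18-19: P3@Q0 runs 1, rem=2, I/O yield, promote→Q0. Q0=[P3] Q1=[P2,P4] Q2=[]
t=19-20: P3@Q0 runs 1, rem=1, I/O yield, promote→Q0. Q0=[P3] Q1=[P2,P4] Q2=[]
t=20-21: P3@Q0 runs 1, rem=0, completes. Q0=[] Q1=[P2,P4] Q2=[]
t=21-23: P2@Q1 runs 2, rem=0, completes. Q0=[] Q1=[P4] Q2=[]
t=23-29: P4@Q1 runs 6, rem=0, completes. Q0=[] Q1=[] Q2=[]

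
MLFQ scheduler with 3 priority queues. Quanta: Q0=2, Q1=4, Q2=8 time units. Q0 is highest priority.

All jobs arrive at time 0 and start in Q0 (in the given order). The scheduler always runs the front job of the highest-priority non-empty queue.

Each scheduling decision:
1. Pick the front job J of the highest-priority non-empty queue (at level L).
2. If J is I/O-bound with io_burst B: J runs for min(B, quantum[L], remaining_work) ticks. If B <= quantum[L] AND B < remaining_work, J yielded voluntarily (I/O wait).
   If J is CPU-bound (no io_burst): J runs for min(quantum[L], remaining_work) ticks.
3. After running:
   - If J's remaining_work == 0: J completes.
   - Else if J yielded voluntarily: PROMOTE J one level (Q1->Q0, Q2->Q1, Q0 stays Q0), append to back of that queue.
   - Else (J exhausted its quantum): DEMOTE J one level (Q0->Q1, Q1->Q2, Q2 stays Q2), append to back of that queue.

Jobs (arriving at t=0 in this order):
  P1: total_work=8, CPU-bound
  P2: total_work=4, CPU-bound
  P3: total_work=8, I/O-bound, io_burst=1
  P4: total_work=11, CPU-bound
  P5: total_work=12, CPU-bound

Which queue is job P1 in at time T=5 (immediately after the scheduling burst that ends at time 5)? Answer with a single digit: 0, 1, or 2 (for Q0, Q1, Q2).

t=0-2: P1@Q0 runs 2, rem=6, quantum used, demote→Q1. Q0=[P2,P3,P4,P5] Q1=[P1] Q2=[]
t=2-4: P2@Q0 runs 2, rem=2, quantum used, demote→Q1. Q0=[P3,P4,P5] Q1=[P1,P2] Q2=[]
t=4-5: P3@Q0 runs 1, rem=7, I/O yield, promote→Q0. Q0=[P4,P5,P3] Q1=[P1,P2] Q2=[]
t=5-7: P4@Q0 runs 2, rem=9, quantum used, demote→Q1. Q0=[P5,P3] Q1=[P1,P2,P4] Q2=[]
t=7-9: P5@Q0 runs 2, rem=10, quantum used, demote→Q1. Q0=[P3] Q1=[P1,P2,P4,P5] Q2=[]
t=9-10: P3@Q0 runs 1, rem=6, I/O yield, promote→Q0. Q0=[P3] Q1=[P1,P2,P4,P5] Q2=[]
t=10-11: P3@Q0 runs 1, rem=5, I/O yield, promote→Q0. Q0=[P3] Q1=[P1,P2,P4,P5] Q2=[]
t=11-12: P3@Q0 runs 1, rem=4, I/O yield, promote→Q0. Q0=[P3] Q1=[P1,P2,P4,P5] Q2=[]
t=12-13: P3@Q0 runs 1, rem=3, I/O yield, promote→Q0. Q0=[P3] Q1=[P1,P2,P4,P5] Q2=[]
t=13-14: P3@Q0 runs 1, rem=2, I/O yield, promote→Q0. Q0=[P3] Q1=[P1,P2,P4,P5] Q2=[]
t=14-15: P3@Q0 runs 1, rem=1, I/O yield, promote→Q0. Q0=[P3] Q1=[P1,P2,P4,P5] Q2=[]
t=15-16: P3@Q0 runs 1, rem=0, completes. Q0=[] Q1=[P1,P2,P4,P5] Q2=[]
t=16-20: P1@Q1 runs 4, rem=2, quantum used, demote→Q2. Q0=[] Q1=[P2,P4,P5] Q2=[P1]
t=20-22: P2@Q1 runs 2, rem=0, completes. Q0=[] Q1=[P4,P5] Q2=[P1]
t=22-26: P4@Q1 runs 4, rem=5, quantum used, demote→Q2. Q0=[] Q1=[P5] Q2=[P1,P4]
t=26-30: P5@Q1 runs 4, rem=6, quantum used, demote→Q2. Q0=[] Q1=[] Q2=[P1,P4,P5]
t=30-32: P1@Q2 runs 2, rem=0, completes. Q0=[] Q1=[] Q2=[P4,P5]
t=32-37: P4@Q2 runs 5, rem=0, completes. Q0=[] Q1=[] Q2=[P5]
t=37-43: P5@Q2 runs 6, rem=0, completes. Q0=[] Q1=[] Q2=[]

Answer: 1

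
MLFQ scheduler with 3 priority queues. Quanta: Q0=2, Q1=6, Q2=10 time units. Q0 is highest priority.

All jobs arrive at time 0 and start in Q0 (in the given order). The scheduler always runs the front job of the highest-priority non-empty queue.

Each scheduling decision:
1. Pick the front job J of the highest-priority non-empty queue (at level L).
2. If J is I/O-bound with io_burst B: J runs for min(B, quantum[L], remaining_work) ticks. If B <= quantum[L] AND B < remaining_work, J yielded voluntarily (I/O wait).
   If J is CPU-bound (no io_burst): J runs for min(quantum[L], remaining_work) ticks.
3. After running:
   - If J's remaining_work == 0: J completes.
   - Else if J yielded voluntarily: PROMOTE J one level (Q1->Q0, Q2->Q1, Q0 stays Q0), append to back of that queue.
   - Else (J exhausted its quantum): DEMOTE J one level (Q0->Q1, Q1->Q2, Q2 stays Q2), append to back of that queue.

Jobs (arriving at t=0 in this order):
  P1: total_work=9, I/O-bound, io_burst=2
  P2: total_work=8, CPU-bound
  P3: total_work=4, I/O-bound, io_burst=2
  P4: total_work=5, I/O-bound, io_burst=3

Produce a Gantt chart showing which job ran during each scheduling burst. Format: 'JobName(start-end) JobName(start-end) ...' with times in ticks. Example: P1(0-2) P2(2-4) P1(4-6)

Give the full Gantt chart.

t=0-2: P1@Q0 runs 2, rem=7, I/O yield, promote→Q0. Q0=[P2,P3,P4,P1] Q1=[] Q2=[]
t=2-4: P2@Q0 runs 2, rem=6, quantum used, demote→Q1. Q0=[P3,P4,P1] Q1=[P2] Q2=[]
t=4-6: P3@Q0 runs 2, rem=2, I/O yield, promote→Q0. Q0=[P4,P1,P3] Q1=[P2] Q2=[]
t=6-8: P4@Q0 runs 2, rem=3, quantum used, demote→Q1. Q0=[P1,P3] Q1=[P2,P4] Q2=[]
t=8-10: P1@Q0 runs 2, rem=5, I/O yield, promote→Q0. Q0=[P3,P1] Q1=[P2,P4] Q2=[]
t=10-12: P3@Q0 runs 2, rem=0, completes. Q0=[P1] Q1=[P2,P4] Q2=[]
t=12-14: P1@Q0 runs 2, rem=3, I/O yield, promote→Q0. Q0=[P1] Q1=[P2,P4] Q2=[]
t=14-16: P1@Q0 runs 2, rem=1, I/O yield, promote→Q0. Q0=[P1] Q1=[P2,P4] Q2=[]
t=16-17: P1@Q0 runs 1, rem=0, completes. Q0=[] Q1=[P2,P4] Q2=[]
t=17-23: P2@Q1 runs 6, rem=0, completes. Q0=[] Q1=[P4] Q2=[]
t=23-26: P4@Q1 runs 3, rem=0, completes. Q0=[] Q1=[] Q2=[]

Answer: P1(0-2) P2(2-4) P3(4-6) P4(6-8) P1(8-10) P3(10-12) P1(12-14) P1(14-16) P1(16-17) P2(17-23) P4(23-26)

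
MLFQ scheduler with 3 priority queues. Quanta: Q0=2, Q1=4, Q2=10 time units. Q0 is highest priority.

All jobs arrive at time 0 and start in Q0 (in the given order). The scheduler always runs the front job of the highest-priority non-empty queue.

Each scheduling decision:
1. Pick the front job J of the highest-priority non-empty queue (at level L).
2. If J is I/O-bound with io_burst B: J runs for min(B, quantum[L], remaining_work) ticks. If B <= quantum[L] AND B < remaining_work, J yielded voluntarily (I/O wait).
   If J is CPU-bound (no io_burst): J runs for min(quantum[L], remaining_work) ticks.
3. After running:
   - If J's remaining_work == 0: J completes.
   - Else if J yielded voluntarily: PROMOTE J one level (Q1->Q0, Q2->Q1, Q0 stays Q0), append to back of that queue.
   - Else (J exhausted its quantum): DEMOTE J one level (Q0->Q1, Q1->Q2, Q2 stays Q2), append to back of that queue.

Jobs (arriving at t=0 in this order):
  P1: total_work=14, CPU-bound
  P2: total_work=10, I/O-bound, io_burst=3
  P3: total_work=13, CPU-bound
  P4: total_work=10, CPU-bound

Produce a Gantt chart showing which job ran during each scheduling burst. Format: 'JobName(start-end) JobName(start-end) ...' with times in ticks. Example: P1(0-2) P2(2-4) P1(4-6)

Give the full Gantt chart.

t=0-2: P1@Q0 runs 2, rem=12, quantum used, demote→Q1. Q0=[P2,P3,P4] Q1=[P1] Q2=[]
t=2-4: P2@Q0 runs 2, rem=8, quantum used, demote→Q1. Q0=[P3,P4] Q1=[P1,P2] Q2=[]
t=4-6: P3@Q0 runs 2, rem=11, quantum used, demote→Q1. Q0=[P4] Q1=[P1,P2,P3] Q2=[]
t=6-8: P4@Q0 runs 2, rem=8, quantum used, demote→Q1. Q0=[] Q1=[P1,P2,P3,P4] Q2=[]
t=8-12: P1@Q1 runs 4, rem=8, quantum used, demote→Q2. Q0=[] Q1=[P2,P3,P4] Q2=[P1]
t=12-15: P2@Q1 runs 3, rem=5, I/O yield, promote→Q0. Q0=[P2] Q1=[P3,P4] Q2=[P1]
t=15-17: P2@Q0 runs 2, rem=3, quantum used, demote→Q1. Q0=[] Q1=[P3,P4,P2] Q2=[P1]
t=17-21: P3@Q1 runs 4, rem=7, quantum used, demote→Q2. Q0=[] Q1=[P4,P2] Q2=[P1,P3]
t=21-25: P4@Q1 runs 4, rem=4, quantum used, demote→Q2. Q0=[] Q1=[P2] Q2=[P1,P3,P4]
t=25-28: P2@Q1 runs 3, rem=0, completes. Q0=[] Q1=[] Q2=[P1,P3,P4]
t=28-36: P1@Q2 runs 8, rem=0, completes. Q0=[] Q1=[] Q2=[P3,P4]
t=36-43: P3@Q2 runs 7, rem=0, completes. Q0=[] Q1=[] Q2=[P4]
t=43-47: P4@Q2 runs 4, rem=0, completes. Q0=[] Q1=[] Q2=[]

Answer: P1(0-2) P2(2-4) P3(4-6) P4(6-8) P1(8-12) P2(12-15) P2(15-17) P3(17-21) P4(21-25) P2(25-28) P1(28-36) P3(36-43) P4(43-47)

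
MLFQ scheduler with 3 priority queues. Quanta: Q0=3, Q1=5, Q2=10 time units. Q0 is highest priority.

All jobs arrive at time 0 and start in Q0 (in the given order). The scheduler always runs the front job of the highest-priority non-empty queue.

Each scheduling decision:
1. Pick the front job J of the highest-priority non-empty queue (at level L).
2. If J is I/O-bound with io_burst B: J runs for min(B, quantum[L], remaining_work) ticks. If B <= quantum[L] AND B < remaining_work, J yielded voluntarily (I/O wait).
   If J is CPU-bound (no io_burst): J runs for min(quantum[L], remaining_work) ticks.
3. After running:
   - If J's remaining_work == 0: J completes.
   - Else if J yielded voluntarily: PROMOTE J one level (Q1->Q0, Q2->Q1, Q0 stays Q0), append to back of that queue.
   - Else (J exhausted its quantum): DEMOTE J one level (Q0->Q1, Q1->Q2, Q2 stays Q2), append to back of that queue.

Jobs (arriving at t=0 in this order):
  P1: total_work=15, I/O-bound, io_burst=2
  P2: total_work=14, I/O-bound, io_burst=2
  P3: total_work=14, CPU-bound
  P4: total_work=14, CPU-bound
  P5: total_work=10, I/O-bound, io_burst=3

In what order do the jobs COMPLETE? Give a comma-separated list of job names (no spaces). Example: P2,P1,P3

Answer: P5,P2,P1,P3,P4

Derivation:
t=0-2: P1@Q0 runs 2, rem=13, I/O yield, promote→Q0. Q0=[P2,P3,P4,P5,P1] Q1=[] Q2=[]
t=2-4: P2@Q0 runs 2, rem=12, I/O yield, promote→Q0. Q0=[P3,P4,P5,P1,P2] Q1=[] Q2=[]
t=4-7: P3@Q0 runs 3, rem=11, quantum used, demote→Q1. Q0=[P4,P5,P1,P2] Q1=[P3] Q2=[]
t=7-10: P4@Q0 runs 3, rem=11, quantum used, demote→Q1. Q0=[P5,P1,P2] Q1=[P3,P4] Q2=[]
t=10-13: P5@Q0 runs 3, rem=7, I/O yield, promote→Q0. Q0=[P1,P2,P5] Q1=[P3,P4] Q2=[]
t=13-15: P1@Q0 runs 2, rem=11, I/O yield, promote→Q0. Q0=[P2,P5,P1] Q1=[P3,P4] Q2=[]
t=15-17: P2@Q0 runs 2, rem=10, I/O yield, promote→Q0. Q0=[P5,P1,P2] Q1=[P3,P4] Q2=[]
t=17-20: P5@Q0 runs 3, rem=4, I/O yield, promote→Q0. Q0=[P1,P2,P5] Q1=[P3,P4] Q2=[]
t=20-22: P1@Q0 runs 2, rem=9, I/O yield, promote→Q0. Q0=[P2,P5,P1] Q1=[P3,P4] Q2=[]
t=22-24: P2@Q0 runs 2, rem=8, I/O yield, promote→Q0. Q0=[P5,P1,P2] Q1=[P3,P4] Q2=[]
t=24-27: P5@Q0 runs 3, rem=1, I/O yield, promote→Q0. Q0=[P1,P2,P5] Q1=[P3,P4] Q2=[]
t=27-29: P1@Q0 runs 2, rem=7, I/O yield, promote→Q0. Q0=[P2,P5,P1] Q1=[P3,P4] Q2=[]
t=29-31: P2@Q0 runs 2, rem=6, I/O yield, promote→Q0. Q0=[P5,P1,P2] Q1=[P3,P4] Q2=[]
t=31-32: P5@Q0 runs 1, rem=0, completes. Q0=[P1,P2] Q1=[P3,P4] Q2=[]
t=32-34: P1@Q0 runs 2, rem=5, I/O yield, promote→Q0. Q0=[P2,P1] Q1=[P3,P4] Q2=[]
t=34-36: P2@Q0 runs 2, rem=4, I/O yield, promote→Q0. Q0=[P1,P2] Q1=[P3,P4] Q2=[]
t=36-38: P1@Q0 runs 2, rem=3, I/O yield, promote→Q0. Q0=[P2,P1] Q1=[P3,P4] Q2=[]
t=38-40: P2@Q0 runs 2, rem=2, I/O yield, promote→Q0. Q0=[P1,P2] Q1=[P3,P4] Q2=[]
t=40-42: P1@Q0 runs 2, rem=1, I/O yield, promote→Q0. Q0=[P2,P1] Q1=[P3,P4] Q2=[]
t=42-44: P2@Q0 runs 2, rem=0, completes. Q0=[P1] Q1=[P3,P4] Q2=[]
t=44-45: P1@Q0 runs 1, rem=0, completes. Q0=[] Q1=[P3,P4] Q2=[]
t=45-50: P3@Q1 runs 5, rem=6, quantum used, demote→Q2. Q0=[] Q1=[P4] Q2=[P3]
t=50-55: P4@Q1 runs 5, rem=6, quantum used, demote→Q2. Q0=[] Q1=[] Q2=[P3,P4]
t=55-61: P3@Q2 runs 6, rem=0, completes. Q0=[] Q1=[] Q2=[P4]
t=61-67: P4@Q2 runs 6, rem=0, completes. Q0=[] Q1=[] Q2=[]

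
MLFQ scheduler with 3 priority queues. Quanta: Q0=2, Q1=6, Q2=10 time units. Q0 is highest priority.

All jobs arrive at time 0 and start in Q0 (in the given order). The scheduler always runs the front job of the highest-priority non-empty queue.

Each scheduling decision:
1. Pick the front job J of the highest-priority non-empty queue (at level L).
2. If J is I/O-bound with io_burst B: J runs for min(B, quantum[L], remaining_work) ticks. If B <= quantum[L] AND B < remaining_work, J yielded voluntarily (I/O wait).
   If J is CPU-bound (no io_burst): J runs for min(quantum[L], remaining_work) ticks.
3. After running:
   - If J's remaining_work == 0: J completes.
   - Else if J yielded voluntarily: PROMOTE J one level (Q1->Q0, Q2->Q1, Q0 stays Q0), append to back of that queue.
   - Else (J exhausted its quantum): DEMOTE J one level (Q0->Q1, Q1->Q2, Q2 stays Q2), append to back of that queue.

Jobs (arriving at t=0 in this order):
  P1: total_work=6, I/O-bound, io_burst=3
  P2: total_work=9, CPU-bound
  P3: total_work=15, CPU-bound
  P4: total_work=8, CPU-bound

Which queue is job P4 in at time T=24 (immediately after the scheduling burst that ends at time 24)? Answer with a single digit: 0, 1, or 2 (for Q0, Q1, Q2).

t=0-2: P1@Q0 runs 2, rem=4, quantum used, demote→Q1. Q0=[P2,P3,P4] Q1=[P1] Q2=[]
t=2-4: P2@Q0 runs 2, rem=7, quantum used, demote→Q1. Q0=[P3,P4] Q1=[P1,P2] Q2=[]
t=4-6: P3@Q0 runs 2, rem=13, quantum used, demote→Q1. Q0=[P4] Q1=[P1,P2,P3] Q2=[]
t=6-8: P4@Q0 runs 2, rem=6, quantum used, demote→Q1. Q0=[] Q1=[P1,P2,P3,P4] Q2=[]
t=8-11: P1@Q1 runs 3, rem=1, I/O yield, promote→Q0. Q0=[P1] Q1=[P2,P3,P4] Q2=[]
t=11-12: P1@Q0 runs 1, rem=0, completes. Q0=[] Q1=[P2,P3,P4] Q2=[]
t=12-18: P2@Q1 runs 6, rem=1, quantum used, demote→Q2. Q0=[] Q1=[P3,P4] Q2=[P2]
t=18-24: P3@Q1 runs 6, rem=7, quantum used, demote→Q2. Q0=[] Q1=[P4] Q2=[P2,P3]
t=24-30: P4@Q1 runs 6, rem=0, completes. Q0=[] Q1=[] Q2=[P2,P3]
t=30-31: P2@Q2 runs 1, rem=0, completes. Q0=[] Q1=[] Q2=[P3]
t=31-38: P3@Q2 runs 7, rem=0, completes. Q0=[] Q1=[] Q2=[]

Answer: 1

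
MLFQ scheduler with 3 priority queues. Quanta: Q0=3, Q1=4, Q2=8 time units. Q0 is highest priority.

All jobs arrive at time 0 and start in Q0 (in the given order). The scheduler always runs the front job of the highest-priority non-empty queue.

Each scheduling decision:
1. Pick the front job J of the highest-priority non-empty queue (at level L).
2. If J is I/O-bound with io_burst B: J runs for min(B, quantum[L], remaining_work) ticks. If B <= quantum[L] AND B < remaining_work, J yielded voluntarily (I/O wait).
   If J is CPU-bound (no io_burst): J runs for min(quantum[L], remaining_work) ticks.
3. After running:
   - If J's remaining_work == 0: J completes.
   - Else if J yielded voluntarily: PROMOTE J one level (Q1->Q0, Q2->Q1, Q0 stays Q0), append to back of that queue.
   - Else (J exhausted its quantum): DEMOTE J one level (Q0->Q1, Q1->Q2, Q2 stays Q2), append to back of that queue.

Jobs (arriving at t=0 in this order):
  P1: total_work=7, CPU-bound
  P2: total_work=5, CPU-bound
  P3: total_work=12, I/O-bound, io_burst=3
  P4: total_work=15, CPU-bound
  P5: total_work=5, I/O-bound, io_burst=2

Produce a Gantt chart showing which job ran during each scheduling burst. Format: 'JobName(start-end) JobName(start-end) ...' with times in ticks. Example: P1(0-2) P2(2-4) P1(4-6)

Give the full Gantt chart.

Answer: P1(0-3) P2(3-6) P3(6-9) P4(9-12) P5(12-14) P3(14-17) P5(17-19) P3(19-22) P5(22-23) P3(23-26) P1(26-30) P2(30-32) P4(32-36) P4(36-44)

Derivation:
t=0-3: P1@Q0 runs 3, rem=4, quantum used, demote→Q1. Q0=[P2,P3,P4,P5] Q1=[P1] Q2=[]
t=3-6: P2@Q0 runs 3, rem=2, quantum used, demote→Q1. Q0=[P3,P4,P5] Q1=[P1,P2] Q2=[]
t=6-9: P3@Q0 runs 3, rem=9, I/O yield, promote→Q0. Q0=[P4,P5,P3] Q1=[P1,P2] Q2=[]
t=9-12: P4@Q0 runs 3, rem=12, quantum used, demote→Q1. Q0=[P5,P3] Q1=[P1,P2,P4] Q2=[]
t=12-14: P5@Q0 runs 2, rem=3, I/O yield, promote→Q0. Q0=[P3,P5] Q1=[P1,P2,P4] Q2=[]
t=14-17: P3@Q0 runs 3, rem=6, I/O yield, promote→Q0. Q0=[P5,P3] Q1=[P1,P2,P4] Q2=[]
t=17-19: P5@Q0 runs 2, rem=1, I/O yield, promote→Q0. Q0=[P3,P5] Q1=[P1,P2,P4] Q2=[]
t=19-22: P3@Q0 runs 3, rem=3, I/O yield, promote→Q0. Q0=[P5,P3] Q1=[P1,P2,P4] Q2=[]
t=22-23: P5@Q0 runs 1, rem=0, completes. Q0=[P3] Q1=[P1,P2,P4] Q2=[]
t=23-26: P3@Q0 runs 3, rem=0, completes. Q0=[] Q1=[P1,P2,P4] Q2=[]
t=26-30: P1@Q1 runs 4, rem=0, completes. Q0=[] Q1=[P2,P4] Q2=[]
t=30-32: P2@Q1 runs 2, rem=0, completes. Q0=[] Q1=[P4] Q2=[]
t=32-36: P4@Q1 runs 4, rem=8, quantum used, demote→Q2. Q0=[] Q1=[] Q2=[P4]
t=36-44: P4@Q2 runs 8, rem=0, completes. Q0=[] Q1=[] Q2=[]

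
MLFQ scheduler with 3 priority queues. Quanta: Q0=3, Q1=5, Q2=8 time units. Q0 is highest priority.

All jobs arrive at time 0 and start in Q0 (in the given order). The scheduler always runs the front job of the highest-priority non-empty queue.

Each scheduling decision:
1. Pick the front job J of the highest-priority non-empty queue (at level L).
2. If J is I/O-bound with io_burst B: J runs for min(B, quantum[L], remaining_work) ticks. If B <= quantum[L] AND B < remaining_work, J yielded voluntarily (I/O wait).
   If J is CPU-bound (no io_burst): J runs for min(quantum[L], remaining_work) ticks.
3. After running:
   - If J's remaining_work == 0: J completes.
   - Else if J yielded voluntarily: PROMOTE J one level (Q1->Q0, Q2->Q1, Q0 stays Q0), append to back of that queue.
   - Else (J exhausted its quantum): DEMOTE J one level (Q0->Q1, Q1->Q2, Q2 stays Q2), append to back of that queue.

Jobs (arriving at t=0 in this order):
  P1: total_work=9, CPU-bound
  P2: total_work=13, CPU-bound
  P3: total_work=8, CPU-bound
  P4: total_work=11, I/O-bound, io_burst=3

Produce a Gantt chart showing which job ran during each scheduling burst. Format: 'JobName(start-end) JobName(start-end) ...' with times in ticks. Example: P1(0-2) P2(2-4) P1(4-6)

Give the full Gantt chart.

Answer: P1(0-3) P2(3-6) P3(6-9) P4(9-12) P4(12-15) P4(15-18) P4(18-20) P1(20-25) P2(25-30) P3(30-35) P1(35-36) P2(36-41)

Derivation:
t=0-3: P1@Q0 runs 3, rem=6, quantum used, demote→Q1. Q0=[P2,P3,P4] Q1=[P1] Q2=[]
t=3-6: P2@Q0 runs 3, rem=10, quantum used, demote→Q1. Q0=[P3,P4] Q1=[P1,P2] Q2=[]
t=6-9: P3@Q0 runs 3, rem=5, quantum used, demote→Q1. Q0=[P4] Q1=[P1,P2,P3] Q2=[]
t=9-12: P4@Q0 runs 3, rem=8, I/O yield, promote→Q0. Q0=[P4] Q1=[P1,P2,P3] Q2=[]
t=12-15: P4@Q0 runs 3, rem=5, I/O yield, promote→Q0. Q0=[P4] Q1=[P1,P2,P3] Q2=[]
t=15-18: P4@Q0 runs 3, rem=2, I/O yield, promote→Q0. Q0=[P4] Q1=[P1,P2,P3] Q2=[]
t=18-20: P4@Q0 runs 2, rem=0, completes. Q0=[] Q1=[P1,P2,P3] Q2=[]
t=20-25: P1@Q1 runs 5, rem=1, quantum used, demote→Q2. Q0=[] Q1=[P2,P3] Q2=[P1]
t=25-30: P2@Q1 runs 5, rem=5, quantum used, demote→Q2. Q0=[] Q1=[P3] Q2=[P1,P2]
t=30-35: P3@Q1 runs 5, rem=0, completes. Q0=[] Q1=[] Q2=[P1,P2]
t=35-36: P1@Q2 runs 1, rem=0, completes. Q0=[] Q1=[] Q2=[P2]
t=36-41: P2@Q2 runs 5, rem=0, completes. Q0=[] Q1=[] Q2=[]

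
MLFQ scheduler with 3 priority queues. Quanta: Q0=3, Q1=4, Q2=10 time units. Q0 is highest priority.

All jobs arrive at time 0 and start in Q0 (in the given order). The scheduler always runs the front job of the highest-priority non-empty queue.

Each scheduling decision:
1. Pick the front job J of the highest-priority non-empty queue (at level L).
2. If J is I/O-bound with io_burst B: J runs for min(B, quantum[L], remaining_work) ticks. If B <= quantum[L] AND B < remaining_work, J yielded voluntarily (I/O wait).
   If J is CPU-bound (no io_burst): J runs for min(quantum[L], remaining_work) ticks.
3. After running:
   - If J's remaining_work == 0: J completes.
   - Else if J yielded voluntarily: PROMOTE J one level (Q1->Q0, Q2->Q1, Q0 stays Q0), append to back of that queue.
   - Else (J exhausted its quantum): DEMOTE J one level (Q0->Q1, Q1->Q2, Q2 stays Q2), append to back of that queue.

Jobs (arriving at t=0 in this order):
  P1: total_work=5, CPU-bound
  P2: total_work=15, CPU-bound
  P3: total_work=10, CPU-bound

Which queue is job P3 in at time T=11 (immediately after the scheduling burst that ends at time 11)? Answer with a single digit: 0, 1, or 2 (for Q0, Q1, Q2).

Answer: 1

Derivation:
t=0-3: P1@Q0 runs 3, rem=2, quantum used, demote→Q1. Q0=[P2,P3] Q1=[P1] Q2=[]
t=3-6: P2@Q0 runs 3, rem=12, quantum used, demote→Q1. Q0=[P3] Q1=[P1,P2] Q2=[]
t=6-9: P3@Q0 runs 3, rem=7, quantum used, demote→Q1. Q0=[] Q1=[P1,P2,P3] Q2=[]
t=9-11: P1@Q1 runs 2, rem=0, completes. Q0=[] Q1=[P2,P3] Q2=[]
t=11-15: P2@Q1 runs 4, rem=8, quantum used, demote→Q2. Q0=[] Q1=[P3] Q2=[P2]
t=15-19: P3@Q1 runs 4, rem=3, quantum used, demote→Q2. Q0=[] Q1=[] Q2=[P2,P3]
t=19-27: P2@Q2 runs 8, rem=0, completes. Q0=[] Q1=[] Q2=[P3]
t=27-30: P3@Q2 runs 3, rem=0, completes. Q0=[] Q1=[] Q2=[]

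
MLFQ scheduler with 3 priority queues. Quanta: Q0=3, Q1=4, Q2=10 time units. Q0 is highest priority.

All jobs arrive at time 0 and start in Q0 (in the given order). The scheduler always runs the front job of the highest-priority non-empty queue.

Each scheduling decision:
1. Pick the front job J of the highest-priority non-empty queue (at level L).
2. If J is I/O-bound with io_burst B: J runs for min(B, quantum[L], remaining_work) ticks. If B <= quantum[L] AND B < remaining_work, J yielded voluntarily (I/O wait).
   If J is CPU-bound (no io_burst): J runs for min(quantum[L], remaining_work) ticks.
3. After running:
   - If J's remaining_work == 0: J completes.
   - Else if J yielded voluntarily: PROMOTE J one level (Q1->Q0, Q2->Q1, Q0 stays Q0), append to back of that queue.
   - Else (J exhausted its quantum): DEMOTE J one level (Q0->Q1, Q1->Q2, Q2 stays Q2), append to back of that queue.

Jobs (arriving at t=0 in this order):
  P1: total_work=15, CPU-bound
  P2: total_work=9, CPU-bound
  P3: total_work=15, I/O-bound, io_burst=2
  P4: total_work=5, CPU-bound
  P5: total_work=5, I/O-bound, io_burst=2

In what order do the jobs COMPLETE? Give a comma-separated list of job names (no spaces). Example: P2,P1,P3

t=0-3: P1@Q0 runs 3, rem=12, quantum used, demote→Q1. Q0=[P2,P3,P4,P5] Q1=[P1] Q2=[]
t=3-6: P2@Q0 runs 3, rem=6, quantum used, demote→Q1. Q0=[P3,P4,P5] Q1=[P1,P2] Q2=[]
t=6-8: P3@Q0 runs 2, rem=13, I/O yield, promote→Q0. Q0=[P4,P5,P3] Q1=[P1,P2] Q2=[]
t=8-11: P4@Q0 runs 3, rem=2, quantum used, demote→Q1. Q0=[P5,P3] Q1=[P1,P2,P4] Q2=[]
t=11-13: P5@Q0 runs 2, rem=3, I/O yield, promote→Q0. Q0=[P3,P5] Q1=[P1,P2,P4] Q2=[]
t=13-15: P3@Q0 runs 2, rem=11, I/O yield, promote→Q0. Q0=[P5,P3] Q1=[P1,P2,P4] Q2=[]
t=15-17: P5@Q0 runs 2, rem=1, I/O yield, promote→Q0. Q0=[P3,P5] Q1=[P1,P2,P4] Q2=[]
t=17-19: P3@Q0 runs 2, rem=9, I/O yield, promote→Q0. Q0=[P5,P3] Q1=[P1,P2,P4] Q2=[]
t=19-20: P5@Q0 runs 1, rem=0, completes. Q0=[P3] Q1=[P1,P2,P4] Q2=[]
t=20-22: P3@Q0 runs 2, rem=7, I/O yield, promote→Q0. Q0=[P3] Q1=[P1,P2,P4] Q2=[]
t=22-24: P3@Q0 runs 2, rem=5, I/O yield, promote→Q0. Q0=[P3] Q1=[P1,P2,P4] Q2=[]
t=24-26: P3@Q0 runs 2, rem=3, I/O yield, promote→Q0. Q0=[P3] Q1=[P1,P2,P4] Q2=[]
t=26-28: P3@Q0 runs 2, rem=1, I/O yield, promote→Q0. Q0=[P3] Q1=[P1,P2,P4] Q2=[]
t=28-29: P3@Q0 runs 1, rem=0, completes. Q0=[] Q1=[P1,P2,P4] Q2=[]
t=29-33: P1@Q1 runs 4, rem=8, quantum used, demote→Q2. Q0=[] Q1=[P2,P4] Q2=[P1]
t=33-37: P2@Q1 runs 4, rem=2, quantum used, demote→Q2. Q0=[] Q1=[P4] Q2=[P1,P2]
t=37-39: P4@Q1 runs 2, rem=0, completes. Q0=[] Q1=[] Q2=[P1,P2]
t=39-47: P1@Q2 runs 8, rem=0, completes. Q0=[] Q1=[] Q2=[P2]
t=47-49: P2@Q2 runs 2, rem=0, completes. Q0=[] Q1=[] Q2=[]

Answer: P5,P3,P4,P1,P2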